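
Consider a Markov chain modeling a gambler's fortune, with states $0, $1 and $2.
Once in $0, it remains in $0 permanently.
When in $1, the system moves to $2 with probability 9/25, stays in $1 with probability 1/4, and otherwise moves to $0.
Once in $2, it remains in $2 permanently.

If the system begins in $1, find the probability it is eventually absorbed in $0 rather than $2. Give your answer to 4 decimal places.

0.5200

Let h(s) be the probability of absorption at $0 starting from transient state s. Then h($0) = 1 and h($2) = 0. By first-step analysis:
h($1) = 0.39·1 + 0.25·h($1) + 0.36·0
Solving: h($1) = 0.5200.
Starting from $1, the probability is 0.5200.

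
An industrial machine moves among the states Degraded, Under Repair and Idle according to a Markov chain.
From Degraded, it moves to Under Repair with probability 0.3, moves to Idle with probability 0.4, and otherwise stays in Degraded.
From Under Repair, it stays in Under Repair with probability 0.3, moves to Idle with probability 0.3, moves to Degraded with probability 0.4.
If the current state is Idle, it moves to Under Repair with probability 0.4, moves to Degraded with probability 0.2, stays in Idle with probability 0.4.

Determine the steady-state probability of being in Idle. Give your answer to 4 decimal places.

Let the stationary distribution be π with π = πP and π_1 + π_2 + π_3 = 1.
π_1 = 0.3·π_1 + 0.4·π_2 + 0.2·π_3
π_2 = 0.3·π_1 + 0.3·π_2 + 0.4·π_3
Solving with the normalization constraint gives π = (0.2970, 0.3366, 0.3663).
So the stationary probability of Idle is 0.3663.

0.3663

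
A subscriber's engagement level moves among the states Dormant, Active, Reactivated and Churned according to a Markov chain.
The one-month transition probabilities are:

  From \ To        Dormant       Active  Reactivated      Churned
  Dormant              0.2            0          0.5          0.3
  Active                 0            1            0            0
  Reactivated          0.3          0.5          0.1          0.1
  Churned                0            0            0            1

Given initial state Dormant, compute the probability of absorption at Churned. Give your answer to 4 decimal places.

0.5614

Let h(s) be the probability of absorption at Churned starting from transient state s. Then h(Churned) = 1 and h(Active) = 0. By first-step analysis:
h(Dormant) = 0.2·h(Dormant) + 0.5·h(Reactivated) + 0.3·1
h(Reactivated) = 0.3·h(Dormant) + 0.5·0 + 0.1·h(Reactivated) + 0.1·1
Solving: h(Dormant) = 0.5614, h(Reactivated) = 0.2982.
Starting from Dormant, the probability is 0.5614.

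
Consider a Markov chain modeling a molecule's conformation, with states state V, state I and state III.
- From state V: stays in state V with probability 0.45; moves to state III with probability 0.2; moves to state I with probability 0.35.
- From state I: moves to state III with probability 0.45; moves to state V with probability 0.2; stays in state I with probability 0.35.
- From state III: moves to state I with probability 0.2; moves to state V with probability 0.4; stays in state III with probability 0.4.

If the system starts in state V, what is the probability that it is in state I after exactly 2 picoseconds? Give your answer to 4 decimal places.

0.3200

Sum over the intermediate state after 1 picosecond:
P = P(state V→state V)·P(state V→state I) + P(state V→state I)·P(state I→state I) + P(state V→state III)·P(state III→state I)
  = 0.45×0.35 + 0.35×0.35 + 0.2×0.2
  = 0.1575 + 0.1225 + 0.0400 = 0.3200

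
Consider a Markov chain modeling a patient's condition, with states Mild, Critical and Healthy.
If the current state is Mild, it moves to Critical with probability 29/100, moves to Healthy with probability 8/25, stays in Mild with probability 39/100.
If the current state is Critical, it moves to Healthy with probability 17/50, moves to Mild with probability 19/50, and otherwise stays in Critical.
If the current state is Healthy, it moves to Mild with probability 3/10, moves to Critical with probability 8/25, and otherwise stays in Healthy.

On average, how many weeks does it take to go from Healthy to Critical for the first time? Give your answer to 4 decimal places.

3.2247

Let t(s) be the expected number of weeks to first reach Critical from state s, with t(Critical) = 0. Conditioning on the first week:
t(Mild) = 1 + 0.39·t(Mild) + 0.32·t(Healthy)
t(Healthy) = 1 + 0.3·t(Mild) + 0.38·t(Healthy)
Solving: t(Mild) = 3.3310, t(Healthy) = 3.2247.
Expected weeks from Healthy to Critical: 3.2247.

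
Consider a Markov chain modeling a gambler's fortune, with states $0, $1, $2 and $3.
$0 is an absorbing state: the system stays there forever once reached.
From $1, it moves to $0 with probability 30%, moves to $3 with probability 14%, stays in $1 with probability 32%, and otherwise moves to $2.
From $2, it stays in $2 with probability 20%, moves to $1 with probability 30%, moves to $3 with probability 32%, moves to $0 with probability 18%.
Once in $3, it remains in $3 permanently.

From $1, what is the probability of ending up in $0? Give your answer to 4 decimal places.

0.6000

Let h(s) be the probability of absorption at $0 starting from transient state s. Then h($0) = 1 and h($3) = 0. By first-step analysis:
h($1) = 0.3·1 + 0.32·h($1) + 0.24·h($2) + 0.14·0
h($2) = 0.18·1 + 0.3·h($1) + 0.2·h($2) + 0.32·0
Solving: h($1) = 0.6000, h($2) = 0.4500.
Starting from $1, the probability is 0.6000.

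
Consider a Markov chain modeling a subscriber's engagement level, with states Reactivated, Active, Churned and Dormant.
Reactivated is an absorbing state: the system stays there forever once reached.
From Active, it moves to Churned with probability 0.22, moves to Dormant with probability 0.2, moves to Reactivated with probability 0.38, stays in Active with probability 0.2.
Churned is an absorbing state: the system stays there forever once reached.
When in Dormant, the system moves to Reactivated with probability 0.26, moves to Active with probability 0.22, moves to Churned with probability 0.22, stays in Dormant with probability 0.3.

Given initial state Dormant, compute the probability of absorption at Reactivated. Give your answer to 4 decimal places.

Let h(s) be the probability of absorption at Reactivated starting from transient state s. Then h(Reactivated) = 1 and h(Churned) = 0. By first-step analysis:
h(Active) = 0.38·1 + 0.2·h(Active) + 0.22·0 + 0.2·h(Dormant)
h(Dormant) = 0.26·1 + 0.22·h(Active) + 0.22·0 + 0.3·h(Dormant)
Solving: h(Active) = 0.6163, h(Dormant) = 0.5651.
Starting from Dormant, the probability is 0.5651.

0.5651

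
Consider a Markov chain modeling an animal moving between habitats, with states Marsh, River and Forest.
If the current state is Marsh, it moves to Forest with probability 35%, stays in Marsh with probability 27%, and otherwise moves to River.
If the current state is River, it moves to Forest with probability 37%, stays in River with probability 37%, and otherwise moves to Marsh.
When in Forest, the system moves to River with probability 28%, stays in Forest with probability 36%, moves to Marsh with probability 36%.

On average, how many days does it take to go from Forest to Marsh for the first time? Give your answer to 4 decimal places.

Let t(s) be the expected number of days to first reach Marsh from state s, with t(Marsh) = 0. Conditioning on the first day:
t(River) = 1 + 0.37·t(River) + 0.37·t(Forest)
t(Forest) = 1 + 0.28·t(River) + 0.36·t(Forest)
Solving: t(River) = 3.3712, t(Forest) = 3.0374.
Expected days from Forest to Marsh: 3.0374.

3.0374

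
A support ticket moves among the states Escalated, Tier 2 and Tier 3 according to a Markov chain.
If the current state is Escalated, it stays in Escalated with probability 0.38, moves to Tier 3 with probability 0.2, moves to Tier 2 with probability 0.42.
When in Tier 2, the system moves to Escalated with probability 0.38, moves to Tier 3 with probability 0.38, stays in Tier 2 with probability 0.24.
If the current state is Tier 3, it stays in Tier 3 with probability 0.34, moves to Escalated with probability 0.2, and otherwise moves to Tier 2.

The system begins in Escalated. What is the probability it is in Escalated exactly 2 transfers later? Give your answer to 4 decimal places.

0.3440

Sum over the intermediate state after 1 transfer:
P = P(Escalated→Escalated)·P(Escalated→Escalated) + P(Escalated→Tier 2)·P(Tier 2→Escalated) + P(Escalated→Tier 3)·P(Tier 3→Escalated)
  = 0.38×0.38 + 0.42×0.38 + 0.2×0.2
  = 0.1444 + 0.1596 + 0.0400 = 0.3440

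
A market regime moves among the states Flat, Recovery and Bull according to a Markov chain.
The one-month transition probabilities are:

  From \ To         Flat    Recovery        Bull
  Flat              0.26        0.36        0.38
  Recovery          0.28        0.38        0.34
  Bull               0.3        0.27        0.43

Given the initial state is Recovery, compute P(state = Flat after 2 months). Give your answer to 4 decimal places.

0.2812

Sum over the intermediate state after 1 month:
P = P(Recovery→Flat)·P(Flat→Flat) + P(Recovery→Recovery)·P(Recovery→Flat) + P(Recovery→Bull)·P(Bull→Flat)
  = 0.28×0.26 + 0.38×0.28 + 0.34×0.3
  = 0.0728 + 0.1064 + 0.1020 = 0.2812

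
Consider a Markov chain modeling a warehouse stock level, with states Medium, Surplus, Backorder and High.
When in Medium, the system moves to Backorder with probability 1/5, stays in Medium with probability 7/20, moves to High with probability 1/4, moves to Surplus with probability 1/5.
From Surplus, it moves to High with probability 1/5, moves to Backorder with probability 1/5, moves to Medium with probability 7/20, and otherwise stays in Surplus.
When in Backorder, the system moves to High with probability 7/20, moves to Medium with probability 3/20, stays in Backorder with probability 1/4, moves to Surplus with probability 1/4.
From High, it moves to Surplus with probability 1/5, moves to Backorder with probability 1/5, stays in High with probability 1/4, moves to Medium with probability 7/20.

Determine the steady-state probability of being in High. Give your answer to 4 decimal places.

Let the stationary distribution be π with π = πP and π_1 + π_2 + π_3 + π_4 = 1.
π_1 = 0.35·π_1 + 0.35·π_2 + 0.15·π_3 + 0.35·π_4
π_2 = 0.2·π_1 + 0.25·π_2 + 0.25·π_3 + 0.2·π_4
π_3 = 0.2·π_1 + 0.2·π_2 + 0.25·π_3 + 0.2·π_4
Solving with the normalization constraint gives π = (0.3079, 0.2216, 0.2105, 0.2600).
So the stationary probability of High is 0.2600.

0.2600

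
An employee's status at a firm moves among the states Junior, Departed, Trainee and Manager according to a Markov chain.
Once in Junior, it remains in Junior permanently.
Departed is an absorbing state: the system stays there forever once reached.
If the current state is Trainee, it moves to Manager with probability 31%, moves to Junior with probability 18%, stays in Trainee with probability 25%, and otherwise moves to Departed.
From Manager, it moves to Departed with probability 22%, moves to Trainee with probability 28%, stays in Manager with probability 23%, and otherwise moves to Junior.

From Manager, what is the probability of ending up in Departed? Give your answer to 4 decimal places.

0.4846

Let h(s) be the probability of absorption at Departed starting from transient state s. Then h(Departed) = 1 and h(Junior) = 0. By first-step analysis:
h(Trainee) = 0.18·0 + 0.26·1 + 0.25·h(Trainee) + 0.31·h(Manager)
h(Manager) = 0.27·0 + 0.22·1 + 0.28·h(Trainee) + 0.23·h(Manager)
Solving: h(Trainee) = 0.5470, h(Manager) = 0.4846.
Starting from Manager, the probability is 0.4846.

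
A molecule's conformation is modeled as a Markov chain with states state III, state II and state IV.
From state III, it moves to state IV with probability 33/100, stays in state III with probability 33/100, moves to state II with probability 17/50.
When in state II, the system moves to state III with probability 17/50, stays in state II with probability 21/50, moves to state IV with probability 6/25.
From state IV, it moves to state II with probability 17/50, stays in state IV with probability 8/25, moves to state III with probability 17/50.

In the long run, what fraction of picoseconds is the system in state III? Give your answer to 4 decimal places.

0.3366

Let the stationary distribution be π with π = πP and π_1 + π_2 + π_3 = 1.
π_1 = 0.33·π_1 + 0.34·π_2 + 0.34·π_3
π_2 = 0.34·π_1 + 0.42·π_2 + 0.34·π_3
Solving with the normalization constraint gives π = (0.3366, 0.3696, 0.2938).
So the stationary probability of state III is 0.3366.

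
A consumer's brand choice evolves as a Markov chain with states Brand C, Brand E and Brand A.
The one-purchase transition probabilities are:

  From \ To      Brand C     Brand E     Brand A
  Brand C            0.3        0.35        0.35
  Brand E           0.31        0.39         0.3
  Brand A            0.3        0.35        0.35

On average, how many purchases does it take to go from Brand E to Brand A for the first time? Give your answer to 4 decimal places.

3.1711

Let t(s) be the expected number of purchases to first reach Brand A from state s, with t(Brand A) = 0. Conditioning on the first purchase:
t(Brand C) = 1 + 0.3·t(Brand C) + 0.35·t(Brand E)
t(Brand E) = 1 + 0.31·t(Brand C) + 0.39·t(Brand E)
Solving: t(Brand C) = 3.0141, t(Brand E) = 3.1711.
Expected purchases from Brand E to Brand A: 3.1711.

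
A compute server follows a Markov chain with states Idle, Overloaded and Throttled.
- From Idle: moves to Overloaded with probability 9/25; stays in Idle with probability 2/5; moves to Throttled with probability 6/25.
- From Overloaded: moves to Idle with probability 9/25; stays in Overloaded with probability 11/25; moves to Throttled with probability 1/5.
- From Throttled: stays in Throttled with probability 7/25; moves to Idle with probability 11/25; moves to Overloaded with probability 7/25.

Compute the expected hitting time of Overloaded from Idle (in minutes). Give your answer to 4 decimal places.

Let t(s) be the expected number of minutes to first reach Overloaded from state s, with t(Overloaded) = 0. Conditioning on the first minute:
t(Idle) = 1 + 0.4·t(Idle) + 0.24·t(Throttled)
t(Throttled) = 1 + 0.44·t(Idle) + 0.28·t(Throttled)
Solving: t(Idle) = 2.9412, t(Throttled) = 3.1863.
Expected minutes from Idle to Overloaded: 2.9412.

2.9412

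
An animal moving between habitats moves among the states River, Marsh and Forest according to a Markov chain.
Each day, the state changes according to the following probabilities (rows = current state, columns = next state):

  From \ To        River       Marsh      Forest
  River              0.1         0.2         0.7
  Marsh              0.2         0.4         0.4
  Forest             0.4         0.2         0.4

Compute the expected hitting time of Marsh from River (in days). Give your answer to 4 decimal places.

Let t(s) be the expected number of days to first reach Marsh from state s, with t(Marsh) = 0. Conditioning on the first day:
t(River) = 1 + 0.1·t(River) + 0.7·t(Forest)
t(Forest) = 1 + 0.4·t(River) + 0.4·t(Forest)
Solving: t(River) = 5.0000, t(Forest) = 5.0000.
Expected days from River to Marsh: 5.0000.

5.0000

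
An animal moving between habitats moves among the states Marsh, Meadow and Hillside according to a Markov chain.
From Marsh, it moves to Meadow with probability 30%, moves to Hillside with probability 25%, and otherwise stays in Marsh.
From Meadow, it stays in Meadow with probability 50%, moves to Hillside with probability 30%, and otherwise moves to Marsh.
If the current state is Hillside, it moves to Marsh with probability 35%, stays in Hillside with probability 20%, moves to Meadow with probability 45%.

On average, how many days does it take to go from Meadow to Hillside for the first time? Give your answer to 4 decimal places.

Let t(s) be the expected number of days to first reach Hillside from state s, with t(Hillside) = 0. Conditioning on the first day:
t(Marsh) = 1 + 0.45·t(Marsh) + 0.3·t(Meadow)
t(Meadow) = 1 + 0.2·t(Marsh) + 0.5·t(Meadow)
Solving: t(Marsh) = 3.7209, t(Meadow) = 3.4884.
Expected days from Meadow to Hillside: 3.4884.

3.4884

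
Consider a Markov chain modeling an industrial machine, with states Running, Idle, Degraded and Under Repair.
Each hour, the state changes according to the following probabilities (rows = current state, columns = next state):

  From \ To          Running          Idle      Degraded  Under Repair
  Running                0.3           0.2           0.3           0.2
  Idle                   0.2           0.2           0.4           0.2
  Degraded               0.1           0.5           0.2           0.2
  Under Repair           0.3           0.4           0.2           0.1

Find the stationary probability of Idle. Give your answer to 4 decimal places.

Let the stationary distribution be π with π = πP and π_1 + π_2 + π_3 + π_4 = 1.
π_1 = 0.3·π_1 + 0.2·π_2 + 0.1·π_3 + 0.3·π_4
π_2 = 0.2·π_1 + 0.2·π_2 + 0.5·π_3 + 0.4·π_4
π_3 = 0.3·π_1 + 0.4·π_2 + 0.2·π_3 + 0.2·π_4
Solving with the normalization constraint gives π = (0.2107, 0.3220, 0.2855, 0.1818).
So the stationary probability of Idle is 0.3220.

0.3220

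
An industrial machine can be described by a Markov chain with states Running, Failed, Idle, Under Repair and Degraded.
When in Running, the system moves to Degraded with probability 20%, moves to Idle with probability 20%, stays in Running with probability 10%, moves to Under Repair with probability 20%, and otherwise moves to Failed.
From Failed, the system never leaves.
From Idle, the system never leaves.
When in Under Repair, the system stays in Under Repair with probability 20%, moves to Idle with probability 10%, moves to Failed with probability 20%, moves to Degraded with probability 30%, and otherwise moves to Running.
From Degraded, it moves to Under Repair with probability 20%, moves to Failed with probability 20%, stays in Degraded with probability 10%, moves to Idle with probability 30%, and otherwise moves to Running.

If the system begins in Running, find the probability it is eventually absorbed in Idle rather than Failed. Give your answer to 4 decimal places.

0.4348

Let h(s) be the probability of absorption at Idle starting from transient state s. Then h(Idle) = 1 and h(Failed) = 0. By first-step analysis:
h(Running) = 0.1·h(Running) + 0.3·0 + 0.2·1 + 0.2·h(Under Repair) + 0.2·h(Degraded)
h(Under Repair) = 0.2·h(Running) + 0.2·0 + 0.1·1 + 0.2·h(Under Repair) + 0.3·h(Degraded)
h(Degraded) = 0.2·h(Running) + 0.2·0 + 0.3·1 + 0.2·h(Under Repair) + 0.1·h(Degraded)
Solving: h(Running) = 0.4348, h(Under Repair) = 0.4308, h(Degraded) = 0.5257.
Starting from Running, the probability is 0.4348.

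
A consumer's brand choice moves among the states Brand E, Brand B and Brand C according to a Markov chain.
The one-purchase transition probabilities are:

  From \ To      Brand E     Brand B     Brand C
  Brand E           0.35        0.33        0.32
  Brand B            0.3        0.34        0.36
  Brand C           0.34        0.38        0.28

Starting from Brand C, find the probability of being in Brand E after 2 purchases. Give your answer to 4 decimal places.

Sum over the intermediate state after 1 purchase:
P = P(Brand C→Brand E)·P(Brand E→Brand E) + P(Brand C→Brand B)·P(Brand B→Brand E) + P(Brand C→Brand C)·P(Brand C→Brand E)
  = 0.34×0.35 + 0.38×0.3 + 0.28×0.34
  = 0.1190 + 0.1140 + 0.0952 = 0.3282

0.3282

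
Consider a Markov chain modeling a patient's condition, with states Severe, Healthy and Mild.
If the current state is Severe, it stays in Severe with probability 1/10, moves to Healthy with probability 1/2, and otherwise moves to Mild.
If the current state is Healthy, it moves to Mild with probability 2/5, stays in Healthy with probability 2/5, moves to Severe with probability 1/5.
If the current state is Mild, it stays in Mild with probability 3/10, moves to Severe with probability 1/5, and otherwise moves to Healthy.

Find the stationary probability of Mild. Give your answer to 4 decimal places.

0.3636

Let the stationary distribution be π with π = πP and π_1 + π_2 + π_3 = 1.
π_1 = 0.1·π_1 + 0.2·π_2 + 0.2·π_3
π_2 = 0.5·π_1 + 0.4·π_2 + 0.5·π_3
Solving with the normalization constraint gives π = (0.1818, 0.4545, 0.3636).
So the stationary probability of Mild is 0.3636.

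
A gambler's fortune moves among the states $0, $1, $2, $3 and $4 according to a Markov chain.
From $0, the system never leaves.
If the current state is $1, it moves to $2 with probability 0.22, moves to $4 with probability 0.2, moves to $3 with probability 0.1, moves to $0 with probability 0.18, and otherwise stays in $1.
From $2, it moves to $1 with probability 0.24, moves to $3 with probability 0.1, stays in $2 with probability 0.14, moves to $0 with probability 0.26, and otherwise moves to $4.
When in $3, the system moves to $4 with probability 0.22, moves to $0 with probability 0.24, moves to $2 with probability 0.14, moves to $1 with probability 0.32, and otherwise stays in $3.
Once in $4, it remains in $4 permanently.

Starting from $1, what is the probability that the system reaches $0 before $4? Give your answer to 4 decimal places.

0.4854

Let h(s) be the probability of absorption at $0 starting from transient state s. Then h($0) = 1 and h($4) = 0. By first-step analysis:
h($1) = 0.18·1 + 0.3·h($1) + 0.22·h($2) + 0.1·h($3) + 0.2·0
h($2) = 0.26·1 + 0.24·h($1) + 0.14·h($2) + 0.1·h($3) + 0.26·0
h($3) = 0.24·1 + 0.32·h($1) + 0.14·h($2) + 0.08·h($3) + 0.22·0
Solving: h($1) = 0.4854, h($2) = 0.4965, h($3) = 0.5053.
Starting from $1, the probability is 0.4854.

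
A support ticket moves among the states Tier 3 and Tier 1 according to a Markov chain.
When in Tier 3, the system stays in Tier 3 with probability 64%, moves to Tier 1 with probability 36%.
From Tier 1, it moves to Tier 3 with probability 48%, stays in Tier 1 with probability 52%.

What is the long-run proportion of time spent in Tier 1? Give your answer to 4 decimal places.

Let the stationary distribution be π with π = πP and π_1 + π_2 = 1.
π_1 = 0.64·π_1 + 0.48·π_2
Solving with the normalization constraint gives π = (0.5714, 0.4286).
So the stationary probability of Tier 1 is 0.4286.

0.4286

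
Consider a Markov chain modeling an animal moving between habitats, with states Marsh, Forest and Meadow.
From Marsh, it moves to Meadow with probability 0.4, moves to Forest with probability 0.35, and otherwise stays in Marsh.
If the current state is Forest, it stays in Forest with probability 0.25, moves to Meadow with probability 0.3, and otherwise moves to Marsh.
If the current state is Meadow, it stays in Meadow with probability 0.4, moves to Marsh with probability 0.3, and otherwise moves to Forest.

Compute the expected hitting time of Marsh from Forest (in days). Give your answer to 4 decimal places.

2.5000

Let t(s) be the expected number of days to first reach Marsh from state s, with t(Marsh) = 0. Conditioning on the first day:
t(Forest) = 1 + 0.25·t(Forest) + 0.3·t(Meadow)
t(Meadow) = 1 + 0.3·t(Forest) + 0.4·t(Meadow)
Solving: t(Forest) = 2.5000, t(Meadow) = 2.9167.
Expected days from Forest to Marsh: 2.5000.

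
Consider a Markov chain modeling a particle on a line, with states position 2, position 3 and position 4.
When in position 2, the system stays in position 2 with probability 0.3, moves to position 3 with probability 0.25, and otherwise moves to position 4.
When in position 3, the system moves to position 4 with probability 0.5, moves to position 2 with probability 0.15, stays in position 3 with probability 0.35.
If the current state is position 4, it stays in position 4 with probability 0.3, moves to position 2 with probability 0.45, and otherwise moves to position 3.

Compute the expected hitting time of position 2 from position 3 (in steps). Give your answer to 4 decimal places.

3.6364

Let t(s) be the expected number of steps to first reach position 2 from state s, with t(position 2) = 0. Conditioning on the first step:
t(position 3) = 1 + 0.35·t(position 3) + 0.5·t(position 4)
t(position 4) = 1 + 0.25·t(position 3) + 0.3·t(position 4)
Solving: t(position 3) = 3.6364, t(position 4) = 2.7273.
Expected steps from position 3 to position 2: 3.6364.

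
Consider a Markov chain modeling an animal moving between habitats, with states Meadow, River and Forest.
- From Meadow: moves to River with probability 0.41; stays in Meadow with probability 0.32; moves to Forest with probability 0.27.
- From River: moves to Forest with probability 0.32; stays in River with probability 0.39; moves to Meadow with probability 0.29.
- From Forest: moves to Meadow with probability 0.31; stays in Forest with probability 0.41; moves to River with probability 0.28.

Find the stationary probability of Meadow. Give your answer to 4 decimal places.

Let the stationary distribution be π with π = πP and π_1 + π_2 + π_3 = 1.
π_1 = 0.32·π_1 + 0.29·π_2 + 0.31·π_3
π_2 = 0.41·π_1 + 0.39·π_2 + 0.28·π_3
Solving with the normalization constraint gives π = (0.3059, 0.3593, 0.3348).
So the stationary probability of Meadow is 0.3059.

0.3059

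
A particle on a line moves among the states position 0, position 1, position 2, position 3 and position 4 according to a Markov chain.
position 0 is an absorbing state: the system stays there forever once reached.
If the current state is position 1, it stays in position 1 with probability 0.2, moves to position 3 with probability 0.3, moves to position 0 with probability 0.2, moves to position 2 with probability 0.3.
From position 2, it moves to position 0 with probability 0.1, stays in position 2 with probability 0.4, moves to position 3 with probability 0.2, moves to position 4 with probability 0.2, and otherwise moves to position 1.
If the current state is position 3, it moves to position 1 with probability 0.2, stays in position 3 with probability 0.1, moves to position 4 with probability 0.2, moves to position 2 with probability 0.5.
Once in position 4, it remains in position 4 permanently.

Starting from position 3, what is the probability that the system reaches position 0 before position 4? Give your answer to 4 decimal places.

0.3053

Let h(s) be the probability of absorption at position 0 starting from transient state s. Then h(position 0) = 1 and h(position 4) = 0. By first-step analysis:
h(position 1) = 0.2·1 + 0.2·h(position 1) + 0.3·h(position 2) + 0.3·h(position 3)
h(position 2) = 0.1·1 + 0.1·h(position 1) + 0.4·h(position 2) + 0.2·h(position 3) + 0.2·0
h(position 3) = 0.2·h(position 1) + 0.5·h(position 2) + 0.1·h(position 3) + 0.2·0
Solving: h(position 1) = 0.4962, h(position 2) = 0.3511, h(position 3) = 0.3053.
Starting from position 3, the probability is 0.3053.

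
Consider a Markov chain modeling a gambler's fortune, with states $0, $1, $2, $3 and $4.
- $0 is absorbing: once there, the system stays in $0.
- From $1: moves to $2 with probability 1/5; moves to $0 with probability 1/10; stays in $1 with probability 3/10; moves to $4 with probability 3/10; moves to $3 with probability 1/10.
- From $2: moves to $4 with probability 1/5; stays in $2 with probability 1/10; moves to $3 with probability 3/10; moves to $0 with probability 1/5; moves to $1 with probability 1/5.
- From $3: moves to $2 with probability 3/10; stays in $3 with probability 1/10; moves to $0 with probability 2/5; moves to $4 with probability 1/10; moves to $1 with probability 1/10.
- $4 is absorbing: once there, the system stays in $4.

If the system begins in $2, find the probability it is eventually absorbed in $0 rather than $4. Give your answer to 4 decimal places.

0.5302

Let h(s) be the probability of absorption at $0 starting from transient state s. Then h($0) = 1 and h($4) = 0. By first-step analysis:
h($1) = 0.1·1 + 0.3·h($1) + 0.2·h($2) + 0.1·h($3) + 0.3·0
h($2) = 0.2·1 + 0.2·h($1) + 0.1·h($2) + 0.3·h($3) + 0.2·0
h($3) = 0.4·1 + 0.1·h($1) + 0.3·h($2) + 0.1·h($3) + 0.1·0
Solving: h($1) = 0.3893, h($2) = 0.5302, h($3) = 0.6644.
Starting from $2, the probability is 0.5302.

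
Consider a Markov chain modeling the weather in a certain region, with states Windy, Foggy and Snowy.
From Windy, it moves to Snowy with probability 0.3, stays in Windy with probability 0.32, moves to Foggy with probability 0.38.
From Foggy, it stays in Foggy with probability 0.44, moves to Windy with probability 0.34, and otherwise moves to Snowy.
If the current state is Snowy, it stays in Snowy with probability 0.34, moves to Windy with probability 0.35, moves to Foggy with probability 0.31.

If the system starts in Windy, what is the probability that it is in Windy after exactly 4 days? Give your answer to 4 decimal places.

Propagate the distribution vector 4 days from Windy.
After 0 days: (1.0000, 0.0000, 0.0000)
After 1 day: (0.3200, 0.3800, 0.3000)
After 2 days: (0.3366, 0.3818, 0.2816)
After 3 days: (0.3361, 0.3832, 0.2807)
After 4 days: (0.3361, 0.3833, 0.2806)
P(in Windy after 4 days) = 0.3361

0.3361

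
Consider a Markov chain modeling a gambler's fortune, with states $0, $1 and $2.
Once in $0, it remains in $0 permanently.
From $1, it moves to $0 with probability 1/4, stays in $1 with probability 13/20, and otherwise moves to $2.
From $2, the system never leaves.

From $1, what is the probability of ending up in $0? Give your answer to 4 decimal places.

Let h(s) be the probability of absorption at $0 starting from transient state s. Then h($0) = 1 and h($2) = 0. By first-step analysis:
h($1) = 0.25·1 + 0.65·h($1) + 0.1·0
Solving: h($1) = 0.7143.
Starting from $1, the probability is 0.7143.

0.7143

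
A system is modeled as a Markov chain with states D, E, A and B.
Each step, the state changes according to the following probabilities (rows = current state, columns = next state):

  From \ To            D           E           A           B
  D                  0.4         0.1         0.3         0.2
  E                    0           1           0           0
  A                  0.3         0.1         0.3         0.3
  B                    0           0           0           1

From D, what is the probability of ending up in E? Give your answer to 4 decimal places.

0.3030

Let h(s) be the probability of absorption at E starting from transient state s. Then h(E) = 1 and h(B) = 0. By first-step analysis:
h(D) = 0.4·h(D) + 0.1·1 + 0.3·h(A) + 0.2·0
h(A) = 0.3·h(D) + 0.1·1 + 0.3·h(A) + 0.3·0
Solving: h(D) = 0.3030, h(A) = 0.2727.
Starting from D, the probability is 0.3030.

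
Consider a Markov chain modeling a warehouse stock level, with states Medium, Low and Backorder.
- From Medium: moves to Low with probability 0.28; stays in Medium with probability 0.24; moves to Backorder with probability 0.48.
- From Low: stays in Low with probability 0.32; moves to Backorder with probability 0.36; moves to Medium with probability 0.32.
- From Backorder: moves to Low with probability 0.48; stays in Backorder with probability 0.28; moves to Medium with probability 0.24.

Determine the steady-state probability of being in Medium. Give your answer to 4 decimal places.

Let the stationary distribution be π with π = πP and π_1 + π_2 + π_3 = 1.
π_1 = 0.24·π_1 + 0.32·π_2 + 0.24·π_3
π_2 = 0.28·π_1 + 0.32·π_2 + 0.48·π_3
Solving with the normalization constraint gives π = (0.2694, 0.3673, 0.3633).
So the stationary probability of Medium is 0.2694.

0.2694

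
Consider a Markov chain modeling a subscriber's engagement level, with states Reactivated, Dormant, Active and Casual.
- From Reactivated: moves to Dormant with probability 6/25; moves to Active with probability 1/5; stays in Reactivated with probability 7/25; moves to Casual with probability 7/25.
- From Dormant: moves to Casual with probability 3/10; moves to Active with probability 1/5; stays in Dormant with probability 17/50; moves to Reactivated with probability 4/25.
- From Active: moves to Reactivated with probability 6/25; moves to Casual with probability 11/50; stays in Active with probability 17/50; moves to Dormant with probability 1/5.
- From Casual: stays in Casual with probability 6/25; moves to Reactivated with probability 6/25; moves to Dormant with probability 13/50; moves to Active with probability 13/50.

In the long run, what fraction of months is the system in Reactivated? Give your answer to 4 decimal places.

0.2282

Let the stationary distribution be π with π = πP and π_1 + π_2 + π_3 + π_4 = 1.
π_1 = 0.28·π_1 + 0.16·π_2 + 0.24·π_3 + 0.24·π_4
π_2 = 0.24·π_1 + 0.34·π_2 + 0.2·π_3 + 0.26·π_4
π_3 = 0.2·π_1 + 0.2·π_2 + 0.34·π_3 + 0.26·π_4
Solving with the normalization constraint gives π = (0.2282, 0.2613, 0.2507, 0.2598).
So the stationary probability of Reactivated is 0.2282.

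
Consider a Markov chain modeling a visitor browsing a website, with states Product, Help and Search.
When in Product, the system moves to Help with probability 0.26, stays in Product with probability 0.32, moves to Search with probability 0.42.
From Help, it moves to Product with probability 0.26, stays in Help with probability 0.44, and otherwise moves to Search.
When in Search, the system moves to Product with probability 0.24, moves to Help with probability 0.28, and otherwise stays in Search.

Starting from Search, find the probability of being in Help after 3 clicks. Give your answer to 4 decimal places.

0.3259

Propagate the distribution vector 3 clicks from Search.
After 0 clicks: (0.0000, 0.0000, 1.0000)
After 1 click: (0.2400, 0.2800, 0.4800)
After 2 clicks: (0.2648, 0.3200, 0.4152)
After 3 clicks: (0.2676, 0.3259, 0.4065)
P(in Help after 3 clicks) = 0.3259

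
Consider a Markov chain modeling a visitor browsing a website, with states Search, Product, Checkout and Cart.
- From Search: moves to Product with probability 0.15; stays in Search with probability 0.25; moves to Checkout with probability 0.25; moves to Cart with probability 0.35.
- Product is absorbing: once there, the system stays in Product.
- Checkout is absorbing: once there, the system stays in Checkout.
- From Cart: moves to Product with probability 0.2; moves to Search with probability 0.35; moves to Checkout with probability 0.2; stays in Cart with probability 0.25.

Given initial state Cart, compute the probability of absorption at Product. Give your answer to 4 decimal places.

Let h(s) be the probability of absorption at Product starting from transient state s. Then h(Product) = 1 and h(Checkout) = 0. By first-step analysis:
h(Search) = 0.25·h(Search) + 0.15·1 + 0.25·0 + 0.35·h(Cart)
h(Cart) = 0.35·h(Search) + 0.2·1 + 0.2·0 + 0.25·h(Cart)
Solving: h(Search) = 0.4148, h(Cart) = 0.4602.
Starting from Cart, the probability is 0.4602.

0.4602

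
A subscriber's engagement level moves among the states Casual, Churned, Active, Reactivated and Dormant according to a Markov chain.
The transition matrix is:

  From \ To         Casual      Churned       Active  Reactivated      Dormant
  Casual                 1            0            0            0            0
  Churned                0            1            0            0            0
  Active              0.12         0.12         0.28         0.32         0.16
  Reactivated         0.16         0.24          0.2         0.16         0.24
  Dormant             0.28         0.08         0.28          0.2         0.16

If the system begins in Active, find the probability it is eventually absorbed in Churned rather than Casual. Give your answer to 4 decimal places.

Let h(s) be the probability of absorption at Churned starting from transient state s. Then h(Churned) = 1 and h(Casual) = 0. By first-step analysis:
h(Active) = 0.12·0 + 0.12·1 + 0.28·h(Active) + 0.32·h(Reactivated) + 0.16·h(Dormant)
h(Reactivated) = 0.16·0 + 0.24·1 + 0.2·h(Active) + 0.16·h(Reactivated) + 0.24·h(Dormant)
h(Dormant) = 0.28·0 + 0.08·1 + 0.28·h(Active) + 0.2·h(Reactivated) + 0.16·h(Dormant)
Solving: h(Active) = 0.4743, h(Reactivated) = 0.5054, h(Dormant) = 0.3737.
Starting from Active, the probability is 0.4743.

0.4743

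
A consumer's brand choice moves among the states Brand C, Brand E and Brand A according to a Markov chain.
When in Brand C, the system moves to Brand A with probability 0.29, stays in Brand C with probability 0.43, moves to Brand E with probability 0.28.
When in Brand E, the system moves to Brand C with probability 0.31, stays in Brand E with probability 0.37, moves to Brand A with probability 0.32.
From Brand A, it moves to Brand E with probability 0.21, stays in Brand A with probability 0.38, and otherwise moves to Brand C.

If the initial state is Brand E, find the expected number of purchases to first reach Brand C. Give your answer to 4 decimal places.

2.9066

Let t(s) be the expected number of purchases to first reach Brand C from state s, with t(Brand C) = 0. Conditioning on the first purchase:
t(Brand E) = 1 + 0.37·t(Brand E) + 0.32·t(Brand A)
t(Brand A) = 1 + 0.21·t(Brand E) + 0.38·t(Brand A)
Solving: t(Brand E) = 2.9066, t(Brand A) = 2.5974.
Expected purchases from Brand E to Brand C: 2.9066.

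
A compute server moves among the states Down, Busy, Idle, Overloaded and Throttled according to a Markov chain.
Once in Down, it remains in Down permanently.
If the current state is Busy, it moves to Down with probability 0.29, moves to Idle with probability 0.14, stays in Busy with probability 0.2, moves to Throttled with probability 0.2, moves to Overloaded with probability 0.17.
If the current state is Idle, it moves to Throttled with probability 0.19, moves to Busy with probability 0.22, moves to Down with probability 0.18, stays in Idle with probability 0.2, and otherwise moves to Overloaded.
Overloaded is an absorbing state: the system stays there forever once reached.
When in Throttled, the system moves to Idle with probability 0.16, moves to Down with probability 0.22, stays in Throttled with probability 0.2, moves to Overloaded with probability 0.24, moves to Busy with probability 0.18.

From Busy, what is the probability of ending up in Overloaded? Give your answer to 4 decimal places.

Let h(s) be the probability of absorption at Overloaded starting from transient state s. Then h(Overloaded) = 1 and h(Down) = 0. By first-step analysis:
h(Busy) = 0.29·0 + 0.2·h(Busy) + 0.14·h(Idle) + 0.17·1 + 0.2·h(Throttled)
h(Idle) = 0.18·0 + 0.22·h(Busy) + 0.2·h(Idle) + 0.21·1 + 0.19·h(Throttled)
h(Throttled) = 0.22·0 + 0.18·h(Busy) + 0.16·h(Idle) + 0.24·1 + 0.2·h(Throttled)
Solving: h(Busy) = 0.4229, h(Idle) = 0.4962, h(Throttled) = 0.4944.
Starting from Busy, the probability is 0.4229.

0.4229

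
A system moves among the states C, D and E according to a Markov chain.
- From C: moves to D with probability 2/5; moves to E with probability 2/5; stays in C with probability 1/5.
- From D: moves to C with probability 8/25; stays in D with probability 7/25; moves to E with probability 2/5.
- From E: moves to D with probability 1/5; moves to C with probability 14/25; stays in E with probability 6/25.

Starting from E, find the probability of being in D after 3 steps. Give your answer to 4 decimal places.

Propagate the distribution vector 3 steps from E.
After 0 steps: (0.0000, 0.0000, 1.0000)
After 1 step: (0.5600, 0.2000, 0.2400)
After 2 steps: (0.3104, 0.3280, 0.3616)
After 3 steps: (0.3695, 0.2883, 0.3421)
P(in D after 3 steps) = 0.2883

0.2883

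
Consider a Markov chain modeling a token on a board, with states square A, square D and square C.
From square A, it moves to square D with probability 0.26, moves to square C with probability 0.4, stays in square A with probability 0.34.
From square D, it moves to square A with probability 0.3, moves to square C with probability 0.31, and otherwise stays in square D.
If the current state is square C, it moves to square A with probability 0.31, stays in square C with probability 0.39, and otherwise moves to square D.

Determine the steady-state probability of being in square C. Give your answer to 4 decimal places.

0.3679

Let the stationary distribution be π with π = πP and π_1 + π_2 + π_3 = 1.
π_1 = 0.34·π_1 + 0.3·π_2 + 0.31·π_3
π_2 = 0.26·π_1 + 0.39·π_2 + 0.3·π_3
Solving with the normalization constraint gives π = (0.3163, 0.3158, 0.3679).
So the stationary probability of square C is 0.3679.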